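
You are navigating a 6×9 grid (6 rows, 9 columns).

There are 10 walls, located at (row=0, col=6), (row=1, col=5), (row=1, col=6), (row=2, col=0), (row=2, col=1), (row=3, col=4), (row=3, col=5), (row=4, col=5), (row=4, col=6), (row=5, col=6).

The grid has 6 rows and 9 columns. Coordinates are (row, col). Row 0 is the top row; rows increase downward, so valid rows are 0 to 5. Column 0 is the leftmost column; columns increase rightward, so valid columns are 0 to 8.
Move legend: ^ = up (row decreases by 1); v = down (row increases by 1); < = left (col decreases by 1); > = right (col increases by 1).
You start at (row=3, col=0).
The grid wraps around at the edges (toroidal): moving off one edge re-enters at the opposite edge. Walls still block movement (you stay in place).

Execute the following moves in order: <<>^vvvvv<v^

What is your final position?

Answer: Final position: (row=1, col=7)

Derivation:
Start: (row=3, col=0)
  < (left): (row=3, col=0) -> (row=3, col=8)
  < (left): (row=3, col=8) -> (row=3, col=7)
  > (right): (row=3, col=7) -> (row=3, col=8)
  ^ (up): (row=3, col=8) -> (row=2, col=8)
  v (down): (row=2, col=8) -> (row=3, col=8)
  v (down): (row=3, col=8) -> (row=4, col=8)
  v (down): (row=4, col=8) -> (row=5, col=8)
  v (down): (row=5, col=8) -> (row=0, col=8)
  v (down): (row=0, col=8) -> (row=1, col=8)
  < (left): (row=1, col=8) -> (row=1, col=7)
  v (down): (row=1, col=7) -> (row=2, col=7)
  ^ (up): (row=2, col=7) -> (row=1, col=7)
Final: (row=1, col=7)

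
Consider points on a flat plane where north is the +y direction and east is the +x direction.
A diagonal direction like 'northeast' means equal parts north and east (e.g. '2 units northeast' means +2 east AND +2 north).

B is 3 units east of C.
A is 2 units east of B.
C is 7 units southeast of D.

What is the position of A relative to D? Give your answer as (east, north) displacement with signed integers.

Answer: A is at (east=12, north=-7) relative to D.

Derivation:
Place D at the origin (east=0, north=0).
  C is 7 units southeast of D: delta (east=+7, north=-7); C at (east=7, north=-7).
  B is 3 units east of C: delta (east=+3, north=+0); B at (east=10, north=-7).
  A is 2 units east of B: delta (east=+2, north=+0); A at (east=12, north=-7).
Therefore A relative to D: (east=12, north=-7).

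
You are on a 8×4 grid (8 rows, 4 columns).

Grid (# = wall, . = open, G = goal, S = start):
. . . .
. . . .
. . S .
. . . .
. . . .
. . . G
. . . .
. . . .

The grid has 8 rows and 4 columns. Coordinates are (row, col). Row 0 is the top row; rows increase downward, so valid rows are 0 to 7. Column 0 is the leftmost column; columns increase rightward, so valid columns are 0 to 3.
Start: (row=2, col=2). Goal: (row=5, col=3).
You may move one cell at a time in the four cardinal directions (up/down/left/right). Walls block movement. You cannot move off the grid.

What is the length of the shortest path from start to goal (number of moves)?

BFS from (row=2, col=2) until reaching (row=5, col=3):
  Distance 0: (row=2, col=2)
  Distance 1: (row=1, col=2), (row=2, col=1), (row=2, col=3), (row=3, col=2)
  Distance 2: (row=0, col=2), (row=1, col=1), (row=1, col=3), (row=2, col=0), (row=3, col=1), (row=3, col=3), (row=4, col=2)
  Distance 3: (row=0, col=1), (row=0, col=3), (row=1, col=0), (row=3, col=0), (row=4, col=1), (row=4, col=3), (row=5, col=2)
  Distance 4: (row=0, col=0), (row=4, col=0), (row=5, col=1), (row=5, col=3), (row=6, col=2)  <- goal reached here
One shortest path (4 moves): (row=2, col=2) -> (row=2, col=3) -> (row=3, col=3) -> (row=4, col=3) -> (row=5, col=3)

Answer: Shortest path length: 4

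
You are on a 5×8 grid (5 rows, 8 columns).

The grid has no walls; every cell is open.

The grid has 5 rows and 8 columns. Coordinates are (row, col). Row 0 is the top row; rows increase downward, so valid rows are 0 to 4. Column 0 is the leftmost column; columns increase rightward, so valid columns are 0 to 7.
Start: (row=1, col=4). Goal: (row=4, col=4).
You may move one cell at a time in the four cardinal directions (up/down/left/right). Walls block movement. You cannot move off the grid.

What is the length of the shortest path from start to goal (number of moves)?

BFS from (row=1, col=4) until reaching (row=4, col=4):
  Distance 0: (row=1, col=4)
  Distance 1: (row=0, col=4), (row=1, col=3), (row=1, col=5), (row=2, col=4)
  Distance 2: (row=0, col=3), (row=0, col=5), (row=1, col=2), (row=1, col=6), (row=2, col=3), (row=2, col=5), (row=3, col=4)
  Distance 3: (row=0, col=2), (row=0, col=6), (row=1, col=1), (row=1, col=7), (row=2, col=2), (row=2, col=6), (row=3, col=3), (row=3, col=5), (row=4, col=4)  <- goal reached here
One shortest path (3 moves): (row=1, col=4) -> (row=2, col=4) -> (row=3, col=4) -> (row=4, col=4)

Answer: Shortest path length: 3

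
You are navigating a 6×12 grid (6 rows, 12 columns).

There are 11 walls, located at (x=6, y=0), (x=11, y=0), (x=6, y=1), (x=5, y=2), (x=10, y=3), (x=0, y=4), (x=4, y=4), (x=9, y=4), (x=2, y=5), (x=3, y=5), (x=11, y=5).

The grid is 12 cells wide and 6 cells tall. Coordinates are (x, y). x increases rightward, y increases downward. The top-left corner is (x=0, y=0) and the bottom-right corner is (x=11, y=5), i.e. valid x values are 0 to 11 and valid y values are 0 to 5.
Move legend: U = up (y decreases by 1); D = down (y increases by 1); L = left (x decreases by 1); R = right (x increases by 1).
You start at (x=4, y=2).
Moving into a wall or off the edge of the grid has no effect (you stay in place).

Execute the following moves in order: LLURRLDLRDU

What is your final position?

Answer: Final position: (x=3, y=2)

Derivation:
Start: (x=4, y=2)
  L (left): (x=4, y=2) -> (x=3, y=2)
  L (left): (x=3, y=2) -> (x=2, y=2)
  U (up): (x=2, y=2) -> (x=2, y=1)
  R (right): (x=2, y=1) -> (x=3, y=1)
  R (right): (x=3, y=1) -> (x=4, y=1)
  L (left): (x=4, y=1) -> (x=3, y=1)
  D (down): (x=3, y=1) -> (x=3, y=2)
  L (left): (x=3, y=2) -> (x=2, y=2)
  R (right): (x=2, y=2) -> (x=3, y=2)
  D (down): (x=3, y=2) -> (x=3, y=3)
  U (up): (x=3, y=3) -> (x=3, y=2)
Final: (x=3, y=2)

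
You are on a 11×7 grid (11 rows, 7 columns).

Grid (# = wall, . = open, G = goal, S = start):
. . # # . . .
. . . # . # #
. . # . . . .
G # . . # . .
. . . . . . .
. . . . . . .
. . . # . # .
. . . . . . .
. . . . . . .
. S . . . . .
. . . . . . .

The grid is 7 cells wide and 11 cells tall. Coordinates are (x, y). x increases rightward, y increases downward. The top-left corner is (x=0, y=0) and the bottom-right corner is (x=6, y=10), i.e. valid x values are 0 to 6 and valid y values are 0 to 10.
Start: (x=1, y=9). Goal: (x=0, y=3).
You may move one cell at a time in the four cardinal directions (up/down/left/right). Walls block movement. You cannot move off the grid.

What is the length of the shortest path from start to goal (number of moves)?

Answer: Shortest path length: 7

Derivation:
BFS from (x=1, y=9) until reaching (x=0, y=3):
  Distance 0: (x=1, y=9)
  Distance 1: (x=1, y=8), (x=0, y=9), (x=2, y=9), (x=1, y=10)
  Distance 2: (x=1, y=7), (x=0, y=8), (x=2, y=8), (x=3, y=9), (x=0, y=10), (x=2, y=10)
  Distance 3: (x=1, y=6), (x=0, y=7), (x=2, y=7), (x=3, y=8), (x=4, y=9), (x=3, y=10)
  Distance 4: (x=1, y=5), (x=0, y=6), (x=2, y=6), (x=3, y=7), (x=4, y=8), (x=5, y=9), (x=4, y=10)
  Distance 5: (x=1, y=4), (x=0, y=5), (x=2, y=5), (x=4, y=7), (x=5, y=8), (x=6, y=9), (x=5, y=10)
  Distance 6: (x=0, y=4), (x=2, y=4), (x=3, y=5), (x=4, y=6), (x=5, y=7), (x=6, y=8), (x=6, y=10)
  Distance 7: (x=0, y=3), (x=2, y=3), (x=3, y=4), (x=4, y=5), (x=6, y=7)  <- goal reached here
One shortest path (7 moves): (x=1, y=9) -> (x=0, y=9) -> (x=0, y=8) -> (x=0, y=7) -> (x=0, y=6) -> (x=0, y=5) -> (x=0, y=4) -> (x=0, y=3)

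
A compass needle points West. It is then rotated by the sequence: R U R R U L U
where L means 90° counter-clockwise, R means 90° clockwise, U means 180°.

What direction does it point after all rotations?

Start: West
  R (right (90° clockwise)) -> North
  U (U-turn (180°)) -> South
  R (right (90° clockwise)) -> West
  R (right (90° clockwise)) -> North
  U (U-turn (180°)) -> South
  L (left (90° counter-clockwise)) -> East
  U (U-turn (180°)) -> West
Final: West

Answer: Final heading: West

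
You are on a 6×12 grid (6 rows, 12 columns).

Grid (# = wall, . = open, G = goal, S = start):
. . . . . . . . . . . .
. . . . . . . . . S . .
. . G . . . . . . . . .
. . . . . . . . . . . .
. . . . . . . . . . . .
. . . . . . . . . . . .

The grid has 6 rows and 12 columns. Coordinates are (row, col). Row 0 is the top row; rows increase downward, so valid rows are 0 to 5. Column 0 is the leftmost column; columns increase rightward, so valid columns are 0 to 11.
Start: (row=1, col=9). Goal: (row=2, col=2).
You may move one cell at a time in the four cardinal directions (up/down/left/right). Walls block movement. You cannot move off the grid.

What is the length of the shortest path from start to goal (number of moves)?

Answer: Shortest path length: 8

Derivation:
BFS from (row=1, col=9) until reaching (row=2, col=2):
  Distance 0: (row=1, col=9)
  Distance 1: (row=0, col=9), (row=1, col=8), (row=1, col=10), (row=2, col=9)
  Distance 2: (row=0, col=8), (row=0, col=10), (row=1, col=7), (row=1, col=11), (row=2, col=8), (row=2, col=10), (row=3, col=9)
  Distance 3: (row=0, col=7), (row=0, col=11), (row=1, col=6), (row=2, col=7), (row=2, col=11), (row=3, col=8), (row=3, col=10), (row=4, col=9)
  Distance 4: (row=0, col=6), (row=1, col=5), (row=2, col=6), (row=3, col=7), (row=3, col=11), (row=4, col=8), (row=4, col=10), (row=5, col=9)
  Distance 5: (row=0, col=5), (row=1, col=4), (row=2, col=5), (row=3, col=6), (row=4, col=7), (row=4, col=11), (row=5, col=8), (row=5, col=10)
  Distance 6: (row=0, col=4), (row=1, col=3), (row=2, col=4), (row=3, col=5), (row=4, col=6), (row=5, col=7), (row=5, col=11)
  Distance 7: (row=0, col=3), (row=1, col=2), (row=2, col=3), (row=3, col=4), (row=4, col=5), (row=5, col=6)
  Distance 8: (row=0, col=2), (row=1, col=1), (row=2, col=2), (row=3, col=3), (row=4, col=4), (row=5, col=5)  <- goal reached here
One shortest path (8 moves): (row=1, col=9) -> (row=1, col=8) -> (row=1, col=7) -> (row=1, col=6) -> (row=1, col=5) -> (row=1, col=4) -> (row=1, col=3) -> (row=1, col=2) -> (row=2, col=2)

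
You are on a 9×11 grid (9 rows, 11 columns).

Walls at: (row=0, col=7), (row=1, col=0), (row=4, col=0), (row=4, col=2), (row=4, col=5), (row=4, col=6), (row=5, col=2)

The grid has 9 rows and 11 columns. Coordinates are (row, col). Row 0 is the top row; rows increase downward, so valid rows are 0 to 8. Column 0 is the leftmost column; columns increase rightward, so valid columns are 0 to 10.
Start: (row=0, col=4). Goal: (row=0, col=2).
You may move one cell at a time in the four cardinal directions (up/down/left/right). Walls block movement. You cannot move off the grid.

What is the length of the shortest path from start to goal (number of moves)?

Answer: Shortest path length: 2

Derivation:
BFS from (row=0, col=4) until reaching (row=0, col=2):
  Distance 0: (row=0, col=4)
  Distance 1: (row=0, col=3), (row=0, col=5), (row=1, col=4)
  Distance 2: (row=0, col=2), (row=0, col=6), (row=1, col=3), (row=1, col=5), (row=2, col=4)  <- goal reached here
One shortest path (2 moves): (row=0, col=4) -> (row=0, col=3) -> (row=0, col=2)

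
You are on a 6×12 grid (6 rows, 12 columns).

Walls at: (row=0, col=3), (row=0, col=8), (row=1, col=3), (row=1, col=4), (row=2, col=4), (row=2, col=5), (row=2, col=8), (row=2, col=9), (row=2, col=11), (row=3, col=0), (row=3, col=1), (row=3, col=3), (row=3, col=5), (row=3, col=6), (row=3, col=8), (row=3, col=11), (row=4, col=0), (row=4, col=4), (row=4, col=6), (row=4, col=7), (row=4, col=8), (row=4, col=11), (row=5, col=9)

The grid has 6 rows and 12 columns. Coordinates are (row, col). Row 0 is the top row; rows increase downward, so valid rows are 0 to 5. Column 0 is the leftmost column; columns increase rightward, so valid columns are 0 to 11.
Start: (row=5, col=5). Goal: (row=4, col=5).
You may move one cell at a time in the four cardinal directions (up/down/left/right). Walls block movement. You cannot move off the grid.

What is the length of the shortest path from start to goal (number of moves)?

Answer: Shortest path length: 1

Derivation:
BFS from (row=5, col=5) until reaching (row=4, col=5):
  Distance 0: (row=5, col=5)
  Distance 1: (row=4, col=5), (row=5, col=4), (row=5, col=6)  <- goal reached here
One shortest path (1 moves): (row=5, col=5) -> (row=4, col=5)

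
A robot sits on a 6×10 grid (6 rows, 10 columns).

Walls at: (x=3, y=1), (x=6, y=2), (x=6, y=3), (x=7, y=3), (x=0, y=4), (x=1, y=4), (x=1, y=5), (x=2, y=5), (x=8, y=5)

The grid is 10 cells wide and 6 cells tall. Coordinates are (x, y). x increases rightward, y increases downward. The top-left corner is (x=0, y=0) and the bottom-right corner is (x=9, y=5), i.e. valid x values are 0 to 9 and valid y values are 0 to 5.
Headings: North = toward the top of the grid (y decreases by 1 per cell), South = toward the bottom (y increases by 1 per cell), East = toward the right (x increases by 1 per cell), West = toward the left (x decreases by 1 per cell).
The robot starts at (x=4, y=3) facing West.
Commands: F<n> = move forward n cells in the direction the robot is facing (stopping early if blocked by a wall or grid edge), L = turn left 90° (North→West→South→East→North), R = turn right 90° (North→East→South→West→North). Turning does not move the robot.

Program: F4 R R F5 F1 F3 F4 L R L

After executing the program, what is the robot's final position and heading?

Start: (x=4, y=3), facing West
  F4: move forward 4, now at (x=0, y=3)
  R: turn right, now facing North
  R: turn right, now facing East
  F5: move forward 5, now at (x=5, y=3)
  F1: move forward 0/1 (blocked), now at (x=5, y=3)
  F3: move forward 0/3 (blocked), now at (x=5, y=3)
  F4: move forward 0/4 (blocked), now at (x=5, y=3)
  L: turn left, now facing North
  R: turn right, now facing East
  L: turn left, now facing North
Final: (x=5, y=3), facing North

Answer: Final position: (x=5, y=3), facing North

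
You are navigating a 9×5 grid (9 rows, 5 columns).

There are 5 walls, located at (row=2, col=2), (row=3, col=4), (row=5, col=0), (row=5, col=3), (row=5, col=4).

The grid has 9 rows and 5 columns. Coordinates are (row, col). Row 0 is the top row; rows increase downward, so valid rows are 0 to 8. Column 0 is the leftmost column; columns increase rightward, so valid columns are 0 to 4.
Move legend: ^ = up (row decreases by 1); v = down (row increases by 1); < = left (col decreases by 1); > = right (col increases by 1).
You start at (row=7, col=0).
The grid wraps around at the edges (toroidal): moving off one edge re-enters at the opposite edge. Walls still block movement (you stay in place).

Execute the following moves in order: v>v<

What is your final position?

Answer: Final position: (row=0, col=0)

Derivation:
Start: (row=7, col=0)
  v (down): (row=7, col=0) -> (row=8, col=0)
  > (right): (row=8, col=0) -> (row=8, col=1)
  v (down): (row=8, col=1) -> (row=0, col=1)
  < (left): (row=0, col=1) -> (row=0, col=0)
Final: (row=0, col=0)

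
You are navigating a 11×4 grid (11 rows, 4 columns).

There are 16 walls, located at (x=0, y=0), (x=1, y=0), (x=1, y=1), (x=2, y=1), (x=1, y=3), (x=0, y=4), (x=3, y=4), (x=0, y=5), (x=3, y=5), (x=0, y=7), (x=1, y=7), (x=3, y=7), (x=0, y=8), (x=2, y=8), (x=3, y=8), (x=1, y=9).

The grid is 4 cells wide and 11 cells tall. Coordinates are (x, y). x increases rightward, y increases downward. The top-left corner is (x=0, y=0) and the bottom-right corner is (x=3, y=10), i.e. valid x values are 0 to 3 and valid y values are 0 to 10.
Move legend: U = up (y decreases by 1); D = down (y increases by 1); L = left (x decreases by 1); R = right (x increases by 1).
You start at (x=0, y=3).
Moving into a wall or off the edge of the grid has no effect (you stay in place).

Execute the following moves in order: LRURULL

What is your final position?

Start: (x=0, y=3)
  L (left): blocked, stay at (x=0, y=3)
  R (right): blocked, stay at (x=0, y=3)
  U (up): (x=0, y=3) -> (x=0, y=2)
  R (right): (x=0, y=2) -> (x=1, y=2)
  U (up): blocked, stay at (x=1, y=2)
  L (left): (x=1, y=2) -> (x=0, y=2)
  L (left): blocked, stay at (x=0, y=2)
Final: (x=0, y=2)

Answer: Final position: (x=0, y=2)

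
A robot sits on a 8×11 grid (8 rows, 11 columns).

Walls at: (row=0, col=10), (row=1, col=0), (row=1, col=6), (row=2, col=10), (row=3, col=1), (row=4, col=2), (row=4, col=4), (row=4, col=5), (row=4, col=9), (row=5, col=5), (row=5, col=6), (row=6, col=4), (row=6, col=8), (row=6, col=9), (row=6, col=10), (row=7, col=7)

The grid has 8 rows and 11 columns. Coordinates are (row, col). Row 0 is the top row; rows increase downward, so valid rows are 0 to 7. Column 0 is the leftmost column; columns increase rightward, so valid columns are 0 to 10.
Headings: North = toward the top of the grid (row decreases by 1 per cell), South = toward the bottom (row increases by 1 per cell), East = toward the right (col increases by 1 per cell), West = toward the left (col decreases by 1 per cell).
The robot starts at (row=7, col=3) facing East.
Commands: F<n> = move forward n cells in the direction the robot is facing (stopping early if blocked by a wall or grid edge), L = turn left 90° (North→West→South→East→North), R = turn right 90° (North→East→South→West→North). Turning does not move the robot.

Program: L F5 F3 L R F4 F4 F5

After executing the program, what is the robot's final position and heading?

Start: (row=7, col=3), facing East
  L: turn left, now facing North
  F5: move forward 5, now at (row=2, col=3)
  F3: move forward 2/3 (blocked), now at (row=0, col=3)
  L: turn left, now facing West
  R: turn right, now facing North
  F4: move forward 0/4 (blocked), now at (row=0, col=3)
  F4: move forward 0/4 (blocked), now at (row=0, col=3)
  F5: move forward 0/5 (blocked), now at (row=0, col=3)
Final: (row=0, col=3), facing North

Answer: Final position: (row=0, col=3), facing North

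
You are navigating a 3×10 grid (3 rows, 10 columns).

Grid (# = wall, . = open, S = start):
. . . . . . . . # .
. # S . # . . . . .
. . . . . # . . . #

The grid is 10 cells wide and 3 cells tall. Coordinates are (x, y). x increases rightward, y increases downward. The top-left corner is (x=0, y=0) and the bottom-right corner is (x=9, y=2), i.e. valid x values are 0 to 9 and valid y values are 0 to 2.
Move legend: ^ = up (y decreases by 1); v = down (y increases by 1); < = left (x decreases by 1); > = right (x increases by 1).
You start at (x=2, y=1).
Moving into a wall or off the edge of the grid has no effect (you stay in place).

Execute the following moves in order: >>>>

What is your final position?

Answer: Final position: (x=3, y=1)

Derivation:
Start: (x=2, y=1)
  > (right): (x=2, y=1) -> (x=3, y=1)
  [×3]> (right): blocked, stay at (x=3, y=1)
Final: (x=3, y=1)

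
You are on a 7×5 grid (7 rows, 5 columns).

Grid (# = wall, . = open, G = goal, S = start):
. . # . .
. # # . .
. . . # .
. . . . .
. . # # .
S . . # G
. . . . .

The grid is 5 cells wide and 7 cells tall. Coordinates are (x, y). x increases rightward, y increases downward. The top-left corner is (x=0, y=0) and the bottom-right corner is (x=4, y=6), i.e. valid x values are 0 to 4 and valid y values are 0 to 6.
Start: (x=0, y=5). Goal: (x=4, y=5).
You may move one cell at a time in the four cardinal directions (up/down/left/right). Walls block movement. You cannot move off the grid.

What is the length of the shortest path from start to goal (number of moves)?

BFS from (x=0, y=5) until reaching (x=4, y=5):
  Distance 0: (x=0, y=5)
  Distance 1: (x=0, y=4), (x=1, y=5), (x=0, y=6)
  Distance 2: (x=0, y=3), (x=1, y=4), (x=2, y=5), (x=1, y=6)
  Distance 3: (x=0, y=2), (x=1, y=3), (x=2, y=6)
  Distance 4: (x=0, y=1), (x=1, y=2), (x=2, y=3), (x=3, y=6)
  Distance 5: (x=0, y=0), (x=2, y=2), (x=3, y=3), (x=4, y=6)
  Distance 6: (x=1, y=0), (x=4, y=3), (x=4, y=5)  <- goal reached here
One shortest path (6 moves): (x=0, y=5) -> (x=1, y=5) -> (x=2, y=5) -> (x=2, y=6) -> (x=3, y=6) -> (x=4, y=6) -> (x=4, y=5)

Answer: Shortest path length: 6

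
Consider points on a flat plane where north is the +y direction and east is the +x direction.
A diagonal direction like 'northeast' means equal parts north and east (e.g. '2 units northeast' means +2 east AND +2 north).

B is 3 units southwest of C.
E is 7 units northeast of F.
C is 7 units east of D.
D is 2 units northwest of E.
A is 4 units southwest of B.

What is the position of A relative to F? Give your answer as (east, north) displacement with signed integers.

Answer: A is at (east=5, north=2) relative to F.

Derivation:
Place F at the origin (east=0, north=0).
  E is 7 units northeast of F: delta (east=+7, north=+7); E at (east=7, north=7).
  D is 2 units northwest of E: delta (east=-2, north=+2); D at (east=5, north=9).
  C is 7 units east of D: delta (east=+7, north=+0); C at (east=12, north=9).
  B is 3 units southwest of C: delta (east=-3, north=-3); B at (east=9, north=6).
  A is 4 units southwest of B: delta (east=-4, north=-4); A at (east=5, north=2).
Therefore A relative to F: (east=5, north=2).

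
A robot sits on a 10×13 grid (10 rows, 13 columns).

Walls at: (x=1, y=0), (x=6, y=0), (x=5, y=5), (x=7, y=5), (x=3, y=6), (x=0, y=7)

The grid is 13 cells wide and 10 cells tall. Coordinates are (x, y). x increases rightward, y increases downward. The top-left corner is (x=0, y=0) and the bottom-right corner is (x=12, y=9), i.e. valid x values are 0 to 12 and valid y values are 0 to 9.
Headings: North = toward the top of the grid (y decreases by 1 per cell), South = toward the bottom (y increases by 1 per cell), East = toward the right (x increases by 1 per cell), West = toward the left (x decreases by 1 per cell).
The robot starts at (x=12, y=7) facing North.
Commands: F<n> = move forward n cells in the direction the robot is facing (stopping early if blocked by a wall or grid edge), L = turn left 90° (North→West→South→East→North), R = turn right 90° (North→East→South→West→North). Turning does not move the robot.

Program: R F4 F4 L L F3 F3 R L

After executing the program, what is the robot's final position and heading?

Answer: Final position: (x=6, y=7), facing West

Derivation:
Start: (x=12, y=7), facing North
  R: turn right, now facing East
  F4: move forward 0/4 (blocked), now at (x=12, y=7)
  F4: move forward 0/4 (blocked), now at (x=12, y=7)
  L: turn left, now facing North
  L: turn left, now facing West
  F3: move forward 3, now at (x=9, y=7)
  F3: move forward 3, now at (x=6, y=7)
  R: turn right, now facing North
  L: turn left, now facing West
Final: (x=6, y=7), facing West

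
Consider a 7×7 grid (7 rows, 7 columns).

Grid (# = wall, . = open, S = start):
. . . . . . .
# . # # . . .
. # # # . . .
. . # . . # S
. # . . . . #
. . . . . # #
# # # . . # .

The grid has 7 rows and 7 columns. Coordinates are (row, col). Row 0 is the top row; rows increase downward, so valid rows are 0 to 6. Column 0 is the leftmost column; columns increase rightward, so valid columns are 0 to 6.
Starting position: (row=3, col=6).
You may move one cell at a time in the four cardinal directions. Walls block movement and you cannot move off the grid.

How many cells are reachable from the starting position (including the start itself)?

BFS flood-fill from (row=3, col=6):
  Distance 0: (row=3, col=6)
  Distance 1: (row=2, col=6)
  Distance 2: (row=1, col=6), (row=2, col=5)
  Distance 3: (row=0, col=6), (row=1, col=5), (row=2, col=4)
  Distance 4: (row=0, col=5), (row=1, col=4), (row=3, col=4)
  Distance 5: (row=0, col=4), (row=3, col=3), (row=4, col=4)
  Distance 6: (row=0, col=3), (row=4, col=3), (row=4, col=5), (row=5, col=4)
  Distance 7: (row=0, col=2), (row=4, col=2), (row=5, col=3), (row=6, col=4)
  Distance 8: (row=0, col=1), (row=5, col=2), (row=6, col=3)
  Distance 9: (row=0, col=0), (row=1, col=1), (row=5, col=1)
  Distance 10: (row=5, col=0)
  Distance 11: (row=4, col=0)
  Distance 12: (row=3, col=0)
  Distance 13: (row=2, col=0), (row=3, col=1)
Total reachable: 32 (grid has 33 open cells total)

Answer: Reachable cells: 32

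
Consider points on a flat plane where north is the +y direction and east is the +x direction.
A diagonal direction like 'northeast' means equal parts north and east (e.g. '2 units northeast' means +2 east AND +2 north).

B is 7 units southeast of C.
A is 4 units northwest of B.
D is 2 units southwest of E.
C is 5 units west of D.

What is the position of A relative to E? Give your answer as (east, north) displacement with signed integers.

Answer: A is at (east=-4, north=-5) relative to E.

Derivation:
Place E at the origin (east=0, north=0).
  D is 2 units southwest of E: delta (east=-2, north=-2); D at (east=-2, north=-2).
  C is 5 units west of D: delta (east=-5, north=+0); C at (east=-7, north=-2).
  B is 7 units southeast of C: delta (east=+7, north=-7); B at (east=0, north=-9).
  A is 4 units northwest of B: delta (east=-4, north=+4); A at (east=-4, north=-5).
Therefore A relative to E: (east=-4, north=-5).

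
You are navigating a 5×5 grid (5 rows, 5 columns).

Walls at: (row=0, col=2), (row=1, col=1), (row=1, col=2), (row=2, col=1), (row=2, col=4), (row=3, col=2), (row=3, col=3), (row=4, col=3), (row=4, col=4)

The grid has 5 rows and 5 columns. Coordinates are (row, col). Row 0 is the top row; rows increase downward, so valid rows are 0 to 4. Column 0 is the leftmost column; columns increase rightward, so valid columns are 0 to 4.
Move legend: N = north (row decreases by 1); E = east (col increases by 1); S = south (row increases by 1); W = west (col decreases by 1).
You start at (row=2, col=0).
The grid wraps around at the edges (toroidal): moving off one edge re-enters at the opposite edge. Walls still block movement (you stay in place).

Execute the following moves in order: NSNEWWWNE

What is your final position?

Answer: Final position: (row=0, col=4)

Derivation:
Start: (row=2, col=0)
  N (north): (row=2, col=0) -> (row=1, col=0)
  S (south): (row=1, col=0) -> (row=2, col=0)
  N (north): (row=2, col=0) -> (row=1, col=0)
  E (east): blocked, stay at (row=1, col=0)
  W (west): (row=1, col=0) -> (row=1, col=4)
  W (west): (row=1, col=4) -> (row=1, col=3)
  W (west): blocked, stay at (row=1, col=3)
  N (north): (row=1, col=3) -> (row=0, col=3)
  E (east): (row=0, col=3) -> (row=0, col=4)
Final: (row=0, col=4)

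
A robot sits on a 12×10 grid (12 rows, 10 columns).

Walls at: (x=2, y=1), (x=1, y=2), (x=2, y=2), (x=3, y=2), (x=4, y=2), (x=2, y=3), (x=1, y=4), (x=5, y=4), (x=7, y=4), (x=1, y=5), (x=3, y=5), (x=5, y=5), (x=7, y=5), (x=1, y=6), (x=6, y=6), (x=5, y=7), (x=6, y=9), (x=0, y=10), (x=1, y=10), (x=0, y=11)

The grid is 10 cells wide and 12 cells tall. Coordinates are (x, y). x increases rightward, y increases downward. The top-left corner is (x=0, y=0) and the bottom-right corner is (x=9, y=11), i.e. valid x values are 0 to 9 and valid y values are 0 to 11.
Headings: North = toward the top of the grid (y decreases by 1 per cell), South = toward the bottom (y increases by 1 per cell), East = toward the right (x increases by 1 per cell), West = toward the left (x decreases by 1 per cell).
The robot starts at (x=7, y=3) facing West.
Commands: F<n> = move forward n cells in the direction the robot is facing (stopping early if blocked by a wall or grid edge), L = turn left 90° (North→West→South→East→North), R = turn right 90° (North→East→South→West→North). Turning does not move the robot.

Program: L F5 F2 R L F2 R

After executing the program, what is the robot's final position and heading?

Start: (x=7, y=3), facing West
  L: turn left, now facing South
  F5: move forward 0/5 (blocked), now at (x=7, y=3)
  F2: move forward 0/2 (blocked), now at (x=7, y=3)
  R: turn right, now facing West
  L: turn left, now facing South
  F2: move forward 0/2 (blocked), now at (x=7, y=3)
  R: turn right, now facing West
Final: (x=7, y=3), facing West

Answer: Final position: (x=7, y=3), facing West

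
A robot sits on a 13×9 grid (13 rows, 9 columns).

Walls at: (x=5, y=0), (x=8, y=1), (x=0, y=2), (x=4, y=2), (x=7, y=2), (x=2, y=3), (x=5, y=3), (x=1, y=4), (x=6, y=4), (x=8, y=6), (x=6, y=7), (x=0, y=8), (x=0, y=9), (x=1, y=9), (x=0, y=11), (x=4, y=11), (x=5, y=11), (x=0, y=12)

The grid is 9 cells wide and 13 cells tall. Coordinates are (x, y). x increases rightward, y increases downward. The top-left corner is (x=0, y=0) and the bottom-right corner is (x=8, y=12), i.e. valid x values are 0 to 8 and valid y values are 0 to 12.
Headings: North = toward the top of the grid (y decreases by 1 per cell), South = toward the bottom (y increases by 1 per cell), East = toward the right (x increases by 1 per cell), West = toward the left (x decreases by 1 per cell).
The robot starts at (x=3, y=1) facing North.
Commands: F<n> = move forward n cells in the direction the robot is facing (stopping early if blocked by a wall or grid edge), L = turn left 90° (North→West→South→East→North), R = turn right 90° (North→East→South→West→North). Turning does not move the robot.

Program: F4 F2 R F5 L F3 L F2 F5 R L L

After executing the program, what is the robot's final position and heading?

Start: (x=3, y=1), facing North
  F4: move forward 1/4 (blocked), now at (x=3, y=0)
  F2: move forward 0/2 (blocked), now at (x=3, y=0)
  R: turn right, now facing East
  F5: move forward 1/5 (blocked), now at (x=4, y=0)
  L: turn left, now facing North
  F3: move forward 0/3 (blocked), now at (x=4, y=0)
  L: turn left, now facing West
  F2: move forward 2, now at (x=2, y=0)
  F5: move forward 2/5 (blocked), now at (x=0, y=0)
  R: turn right, now facing North
  L: turn left, now facing West
  L: turn left, now facing South
Final: (x=0, y=0), facing South

Answer: Final position: (x=0, y=0), facing South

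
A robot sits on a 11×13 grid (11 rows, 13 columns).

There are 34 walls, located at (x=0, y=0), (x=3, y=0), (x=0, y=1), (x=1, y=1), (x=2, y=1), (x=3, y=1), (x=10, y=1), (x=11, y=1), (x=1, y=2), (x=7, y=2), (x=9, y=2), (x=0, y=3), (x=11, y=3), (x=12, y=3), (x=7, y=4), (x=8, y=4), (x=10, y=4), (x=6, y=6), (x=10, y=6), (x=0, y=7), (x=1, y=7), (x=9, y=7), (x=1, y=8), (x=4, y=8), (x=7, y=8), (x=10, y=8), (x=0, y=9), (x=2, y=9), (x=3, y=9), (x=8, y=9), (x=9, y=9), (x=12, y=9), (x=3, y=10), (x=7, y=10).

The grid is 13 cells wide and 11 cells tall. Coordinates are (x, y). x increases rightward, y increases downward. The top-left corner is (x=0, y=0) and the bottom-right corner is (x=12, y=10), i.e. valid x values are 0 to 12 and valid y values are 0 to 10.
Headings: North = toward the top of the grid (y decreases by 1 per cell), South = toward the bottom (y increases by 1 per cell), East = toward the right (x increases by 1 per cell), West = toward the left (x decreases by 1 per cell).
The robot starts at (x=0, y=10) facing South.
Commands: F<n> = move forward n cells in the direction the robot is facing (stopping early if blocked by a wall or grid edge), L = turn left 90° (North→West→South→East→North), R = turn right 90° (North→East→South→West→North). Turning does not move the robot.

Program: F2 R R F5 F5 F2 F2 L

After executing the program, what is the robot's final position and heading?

Answer: Final position: (x=0, y=10), facing West

Derivation:
Start: (x=0, y=10), facing South
  F2: move forward 0/2 (blocked), now at (x=0, y=10)
  R: turn right, now facing West
  R: turn right, now facing North
  F5: move forward 0/5 (blocked), now at (x=0, y=10)
  F5: move forward 0/5 (blocked), now at (x=0, y=10)
  F2: move forward 0/2 (blocked), now at (x=0, y=10)
  F2: move forward 0/2 (blocked), now at (x=0, y=10)
  L: turn left, now facing West
Final: (x=0, y=10), facing West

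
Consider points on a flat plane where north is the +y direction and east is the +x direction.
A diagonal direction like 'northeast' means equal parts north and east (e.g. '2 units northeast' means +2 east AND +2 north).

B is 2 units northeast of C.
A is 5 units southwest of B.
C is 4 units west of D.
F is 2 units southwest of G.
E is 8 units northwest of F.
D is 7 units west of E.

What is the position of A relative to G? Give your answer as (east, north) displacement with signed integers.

Answer: A is at (east=-24, north=3) relative to G.

Derivation:
Place G at the origin (east=0, north=0).
  F is 2 units southwest of G: delta (east=-2, north=-2); F at (east=-2, north=-2).
  E is 8 units northwest of F: delta (east=-8, north=+8); E at (east=-10, north=6).
  D is 7 units west of E: delta (east=-7, north=+0); D at (east=-17, north=6).
  C is 4 units west of D: delta (east=-4, north=+0); C at (east=-21, north=6).
  B is 2 units northeast of C: delta (east=+2, north=+2); B at (east=-19, north=8).
  A is 5 units southwest of B: delta (east=-5, north=-5); A at (east=-24, north=3).
Therefore A relative to G: (east=-24, north=3).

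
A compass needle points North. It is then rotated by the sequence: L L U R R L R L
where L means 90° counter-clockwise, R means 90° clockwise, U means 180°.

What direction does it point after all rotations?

Answer: Final heading: East

Derivation:
Start: North
  L (left (90° counter-clockwise)) -> West
  L (left (90° counter-clockwise)) -> South
  U (U-turn (180°)) -> North
  R (right (90° clockwise)) -> East
  R (right (90° clockwise)) -> South
  L (left (90° counter-clockwise)) -> East
  R (right (90° clockwise)) -> South
  L (left (90° counter-clockwise)) -> East
Final: East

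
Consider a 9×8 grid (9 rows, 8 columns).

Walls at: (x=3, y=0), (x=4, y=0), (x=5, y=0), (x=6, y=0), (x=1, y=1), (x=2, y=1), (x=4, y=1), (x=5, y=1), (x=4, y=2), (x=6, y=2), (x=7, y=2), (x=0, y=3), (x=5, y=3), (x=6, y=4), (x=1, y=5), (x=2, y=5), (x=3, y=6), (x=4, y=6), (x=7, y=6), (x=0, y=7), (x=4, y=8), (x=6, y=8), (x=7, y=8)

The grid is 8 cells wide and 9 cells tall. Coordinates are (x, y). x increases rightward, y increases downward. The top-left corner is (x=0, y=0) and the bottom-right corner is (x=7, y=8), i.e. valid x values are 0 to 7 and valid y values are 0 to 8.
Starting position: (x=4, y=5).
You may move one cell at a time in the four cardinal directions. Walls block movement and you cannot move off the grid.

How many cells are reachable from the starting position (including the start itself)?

BFS flood-fill from (x=4, y=5):
  Distance 0: (x=4, y=5)
  Distance 1: (x=4, y=4), (x=3, y=5), (x=5, y=5)
  Distance 2: (x=4, y=3), (x=3, y=4), (x=5, y=4), (x=6, y=5), (x=5, y=6)
  Distance 3: (x=3, y=3), (x=2, y=4), (x=7, y=5), (x=6, y=6), (x=5, y=7)
  Distance 4: (x=3, y=2), (x=2, y=3), (x=1, y=4), (x=7, y=4), (x=4, y=7), (x=6, y=7), (x=5, y=8)
  Distance 5: (x=3, y=1), (x=2, y=2), (x=1, y=3), (x=7, y=3), (x=0, y=4), (x=3, y=7), (x=7, y=7)
  Distance 6: (x=1, y=2), (x=6, y=3), (x=0, y=5), (x=2, y=7), (x=3, y=8)
  Distance 7: (x=0, y=2), (x=0, y=6), (x=2, y=6), (x=1, y=7), (x=2, y=8)
  Distance 8: (x=0, y=1), (x=1, y=6), (x=1, y=8)
  Distance 9: (x=0, y=0), (x=0, y=8)
  Distance 10: (x=1, y=0)
  Distance 11: (x=2, y=0)
Total reachable: 45 (grid has 49 open cells total)

Answer: Reachable cells: 45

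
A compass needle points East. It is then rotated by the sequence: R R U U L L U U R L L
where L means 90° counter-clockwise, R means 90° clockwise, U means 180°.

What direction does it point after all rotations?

Answer: Final heading: North

Derivation:
Start: East
  R (right (90° clockwise)) -> South
  R (right (90° clockwise)) -> West
  U (U-turn (180°)) -> East
  U (U-turn (180°)) -> West
  L (left (90° counter-clockwise)) -> South
  L (left (90° counter-clockwise)) -> East
  U (U-turn (180°)) -> West
  U (U-turn (180°)) -> East
  R (right (90° clockwise)) -> South
  L (left (90° counter-clockwise)) -> East
  L (left (90° counter-clockwise)) -> North
Final: North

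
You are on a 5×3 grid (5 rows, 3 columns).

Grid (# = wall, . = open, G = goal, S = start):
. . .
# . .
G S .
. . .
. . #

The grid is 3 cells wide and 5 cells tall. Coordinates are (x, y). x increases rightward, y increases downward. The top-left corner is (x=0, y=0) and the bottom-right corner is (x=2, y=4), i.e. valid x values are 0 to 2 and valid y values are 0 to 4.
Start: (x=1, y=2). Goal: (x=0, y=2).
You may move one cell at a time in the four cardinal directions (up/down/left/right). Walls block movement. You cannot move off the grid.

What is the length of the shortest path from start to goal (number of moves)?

BFS from (x=1, y=2) until reaching (x=0, y=2):
  Distance 0: (x=1, y=2)
  Distance 1: (x=1, y=1), (x=0, y=2), (x=2, y=2), (x=1, y=3)  <- goal reached here
One shortest path (1 moves): (x=1, y=2) -> (x=0, y=2)

Answer: Shortest path length: 1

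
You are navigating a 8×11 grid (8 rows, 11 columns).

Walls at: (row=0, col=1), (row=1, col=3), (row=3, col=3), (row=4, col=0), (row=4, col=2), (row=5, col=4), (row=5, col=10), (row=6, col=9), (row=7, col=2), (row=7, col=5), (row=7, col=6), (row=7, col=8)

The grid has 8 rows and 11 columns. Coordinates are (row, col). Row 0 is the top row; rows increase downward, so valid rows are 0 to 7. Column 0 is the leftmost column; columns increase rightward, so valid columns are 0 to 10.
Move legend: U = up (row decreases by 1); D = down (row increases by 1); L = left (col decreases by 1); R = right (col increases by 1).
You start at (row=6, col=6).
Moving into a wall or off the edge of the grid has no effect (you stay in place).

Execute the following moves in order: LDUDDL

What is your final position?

Start: (row=6, col=6)
  L (left): (row=6, col=6) -> (row=6, col=5)
  D (down): blocked, stay at (row=6, col=5)
  U (up): (row=6, col=5) -> (row=5, col=5)
  D (down): (row=5, col=5) -> (row=6, col=5)
  D (down): blocked, stay at (row=6, col=5)
  L (left): (row=6, col=5) -> (row=6, col=4)
Final: (row=6, col=4)

Answer: Final position: (row=6, col=4)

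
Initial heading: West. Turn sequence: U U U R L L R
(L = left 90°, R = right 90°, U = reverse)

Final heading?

Answer: Final heading: East

Derivation:
Start: West
  U (U-turn (180°)) -> East
  U (U-turn (180°)) -> West
  U (U-turn (180°)) -> East
  R (right (90° clockwise)) -> South
  L (left (90° counter-clockwise)) -> East
  L (left (90° counter-clockwise)) -> North
  R (right (90° clockwise)) -> East
Final: East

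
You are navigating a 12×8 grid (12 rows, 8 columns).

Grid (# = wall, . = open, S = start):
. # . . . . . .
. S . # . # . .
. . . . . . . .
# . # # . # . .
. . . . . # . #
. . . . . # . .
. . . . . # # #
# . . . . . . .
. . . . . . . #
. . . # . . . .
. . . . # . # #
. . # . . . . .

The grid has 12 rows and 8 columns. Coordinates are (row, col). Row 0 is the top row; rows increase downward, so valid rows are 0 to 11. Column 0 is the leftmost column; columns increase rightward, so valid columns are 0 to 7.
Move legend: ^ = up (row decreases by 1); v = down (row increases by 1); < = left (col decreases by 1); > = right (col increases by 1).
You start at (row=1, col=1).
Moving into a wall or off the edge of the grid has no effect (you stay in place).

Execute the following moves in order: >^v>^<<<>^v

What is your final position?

Answer: Final position: (row=0, col=3)

Derivation:
Start: (row=1, col=1)
  > (right): (row=1, col=1) -> (row=1, col=2)
  ^ (up): (row=1, col=2) -> (row=0, col=2)
  v (down): (row=0, col=2) -> (row=1, col=2)
  > (right): blocked, stay at (row=1, col=2)
  ^ (up): (row=1, col=2) -> (row=0, col=2)
  [×3]< (left): blocked, stay at (row=0, col=2)
  > (right): (row=0, col=2) -> (row=0, col=3)
  ^ (up): blocked, stay at (row=0, col=3)
  v (down): blocked, stay at (row=0, col=3)
Final: (row=0, col=3)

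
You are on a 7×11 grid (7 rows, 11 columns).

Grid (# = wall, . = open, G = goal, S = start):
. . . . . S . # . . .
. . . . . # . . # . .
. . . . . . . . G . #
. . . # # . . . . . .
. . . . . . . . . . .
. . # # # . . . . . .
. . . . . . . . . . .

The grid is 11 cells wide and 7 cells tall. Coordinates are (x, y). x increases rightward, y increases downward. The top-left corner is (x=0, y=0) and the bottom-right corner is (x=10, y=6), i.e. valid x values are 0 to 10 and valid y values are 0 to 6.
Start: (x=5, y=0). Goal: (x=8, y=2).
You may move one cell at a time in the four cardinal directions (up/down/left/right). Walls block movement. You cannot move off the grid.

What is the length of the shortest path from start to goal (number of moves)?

BFS from (x=5, y=0) until reaching (x=8, y=2):
  Distance 0: (x=5, y=0)
  Distance 1: (x=4, y=0), (x=6, y=0)
  Distance 2: (x=3, y=0), (x=4, y=1), (x=6, y=1)
  Distance 3: (x=2, y=0), (x=3, y=1), (x=7, y=1), (x=4, y=2), (x=6, y=2)
  Distance 4: (x=1, y=0), (x=2, y=1), (x=3, y=2), (x=5, y=2), (x=7, y=2), (x=6, y=3)
  Distance 5: (x=0, y=0), (x=1, y=1), (x=2, y=2), (x=8, y=2), (x=5, y=3), (x=7, y=3), (x=6, y=4)  <- goal reached here
One shortest path (5 moves): (x=5, y=0) -> (x=6, y=0) -> (x=6, y=1) -> (x=7, y=1) -> (x=7, y=2) -> (x=8, y=2)

Answer: Shortest path length: 5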